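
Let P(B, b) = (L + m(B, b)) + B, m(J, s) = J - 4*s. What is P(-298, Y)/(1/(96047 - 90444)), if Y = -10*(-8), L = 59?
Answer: -4801771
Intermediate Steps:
Y = 80
P(B, b) = 59 - 4*b + 2*B (P(B, b) = (59 + (B - 4*b)) + B = (59 + B - 4*b) + B = 59 - 4*b + 2*B)
P(-298, Y)/(1/(96047 - 90444)) = (59 - 4*80 + 2*(-298))/(1/(96047 - 90444)) = (59 - 320 - 596)/(1/5603) = -857/1/5603 = -857*5603 = -4801771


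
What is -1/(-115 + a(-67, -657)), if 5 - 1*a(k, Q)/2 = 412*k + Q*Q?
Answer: 1/808195 ≈ 1.2373e-6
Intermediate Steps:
a(k, Q) = 10 - 824*k - 2*Q² (a(k, Q) = 10 - 2*(412*k + Q*Q) = 10 - 2*(412*k + Q²) = 10 - 2*(Q² + 412*k) = 10 + (-824*k - 2*Q²) = 10 - 824*k - 2*Q²)
-1/(-115 + a(-67, -657)) = -1/(-115 + (10 - 824*(-67) - 2*(-657)²)) = -1/(-115 + (10 + 55208 - 2*431649)) = -1/(-115 + (10 + 55208 - 863298)) = -1/(-115 - 808080) = -1/(-808195) = -1*(-1/808195) = 1/808195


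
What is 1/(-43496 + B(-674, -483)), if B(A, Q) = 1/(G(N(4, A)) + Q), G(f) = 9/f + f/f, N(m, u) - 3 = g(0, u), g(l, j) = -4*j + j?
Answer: -108449/4717097929 ≈ -2.2991e-5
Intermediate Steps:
g(l, j) = -3*j
N(m, u) = 3 - 3*u
G(f) = 1 + 9/f (G(f) = 9/f + 1 = 1 + 9/f)
B(A, Q) = 1/(Q + (12 - 3*A)/(3 - 3*A)) (B(A, Q) = 1/((9 + (3 - 3*A))/(3 - 3*A) + Q) = 1/((12 - 3*A)/(3 - 3*A) + Q) = 1/(Q + (12 - 3*A)/(3 - 3*A)))
1/(-43496 + B(-674, -483)) = 1/(-43496 + (-1 - 674)/(-4 - 674 - 483*(-1 - 674))) = 1/(-43496 - 675/(-4 - 674 - 483*(-675))) = 1/(-43496 - 675/(-4 - 674 + 326025)) = 1/(-43496 - 675/325347) = 1/(-43496 + (1/325347)*(-675)) = 1/(-43496 - 225/108449) = 1/(-4717097929/108449) = -108449/4717097929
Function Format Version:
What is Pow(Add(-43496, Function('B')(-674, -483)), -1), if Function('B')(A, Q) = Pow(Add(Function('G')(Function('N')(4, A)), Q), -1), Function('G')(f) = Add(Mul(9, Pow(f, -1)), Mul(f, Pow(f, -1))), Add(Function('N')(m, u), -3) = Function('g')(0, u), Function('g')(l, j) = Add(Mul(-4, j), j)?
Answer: Rational(-108449, 4717097929) ≈ -2.2991e-5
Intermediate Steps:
Function('g')(l, j) = Mul(-3, j)
Function('N')(m, u) = Add(3, Mul(-3, u))
Function('G')(f) = Add(1, Mul(9, Pow(f, -1))) (Function('G')(f) = Add(Mul(9, Pow(f, -1)), 1) = Add(1, Mul(9, Pow(f, -1))))
Function('B')(A, Q) = Pow(Add(Q, Mul(Pow(Add(3, Mul(-3, A)), -1), Add(12, Mul(-3, A)))), -1) (Function('B')(A, Q) = Pow(Add(Mul(Pow(Add(3, Mul(-3, A)), -1), Add(9, Add(3, Mul(-3, A)))), Q), -1) = Pow(Add(Mul(Pow(Add(3, Mul(-3, A)), -1), Add(12, Mul(-3, A))), Q), -1) = Pow(Add(Q, Mul(Pow(Add(3, Mul(-3, A)), -1), Add(12, Mul(-3, A)))), -1))
Pow(Add(-43496, Function('B')(-674, -483)), -1) = Pow(Add(-43496, Mul(Pow(Add(-4, -674, Mul(-483, Add(-1, -674))), -1), Add(-1, -674))), -1) = Pow(Add(-43496, Mul(Pow(Add(-4, -674, Mul(-483, -675)), -1), -675)), -1) = Pow(Add(-43496, Mul(Pow(Add(-4, -674, 326025), -1), -675)), -1) = Pow(Add(-43496, Mul(Pow(325347, -1), -675)), -1) = Pow(Add(-43496, Mul(Rational(1, 325347), -675)), -1) = Pow(Add(-43496, Rational(-225, 108449)), -1) = Pow(Rational(-4717097929, 108449), -1) = Rational(-108449, 4717097929)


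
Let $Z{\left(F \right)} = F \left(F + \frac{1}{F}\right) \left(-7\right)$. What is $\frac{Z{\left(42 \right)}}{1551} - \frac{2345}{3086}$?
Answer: $- \frac{41764625}{4786386} \approx -8.7257$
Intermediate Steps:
$Z{\left(F \right)} = - 7 F \left(F + \frac{1}{F}\right)$
$\frac{Z{\left(42 \right)}}{1551} - \frac{2345}{3086} = \frac{-7 - 7 \cdot 42^{2}}{1551} - \frac{2345}{3086} = \left(-7 - 12348\right) \frac{1}{1551} - \frac{2345}{3086} = \left(-12355\right) \frac{1}{1551} - \frac{2345}{3086} = - \frac{12355}{1551} - \frac{2345}{3086} = - \frac{41764625}{4786386}$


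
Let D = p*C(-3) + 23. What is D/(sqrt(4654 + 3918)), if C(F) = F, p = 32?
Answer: -73*sqrt(2143)/4286 ≈ -0.78846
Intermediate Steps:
D = -73 (D = 32*(-3) + 23 = -96 + 23 = -73)
D/(sqrt(4654 + 3918)) = -73/sqrt(4654 + 3918) = -73*sqrt(2143)/4286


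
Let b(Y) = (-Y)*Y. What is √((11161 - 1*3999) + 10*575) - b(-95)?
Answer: 9025 + 4*√807 ≈ 9138.6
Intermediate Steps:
b(Y) = -Y²
√((11161 - 1*3999) + 10*575) - b(-95) = √((11161 - 1*3999) + 10*575) - (-1)*(-95)² = √((11161 - 3999) + 5750) - (-1)*9025 = √(7162 + 5750) - 1*(-9025) = √12912 + 9025 = 4*√807 + 9025 = 9025 + 4*√807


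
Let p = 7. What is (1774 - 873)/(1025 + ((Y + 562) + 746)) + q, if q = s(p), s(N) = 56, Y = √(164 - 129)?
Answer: 306901857/5442854 - 901*√35/5442854 ≈ 56.385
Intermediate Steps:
Y = √35 ≈ 5.9161
q = 56
(1774 - 873)/(1025 + ((Y + 562) + 746)) + q = (1774 - 873)/(1025 + ((√35 + 562) + 746)) + 56 = 901/(1025 + ((562 + √35) + 746)) + 56 = 901/(1025 + (1308 + √35)) + 56 = 901/(2333 + √35) + 56 = 56 + 901/(2333 + √35)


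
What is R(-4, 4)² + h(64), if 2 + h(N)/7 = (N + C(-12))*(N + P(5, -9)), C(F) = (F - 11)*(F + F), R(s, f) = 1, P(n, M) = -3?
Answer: 263019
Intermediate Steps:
C(F) = 2*F*(-11 + F) (C(F) = (-11 + F)*(2*F) = 2*F*(-11 + F))
h(N) = -14 + 7*(-3 + N)*(552 + N) (h(N) = -14 + 7*((N + 2*(-12)*(-11 - 12))*(N - 3)) = -14 + 7*((N + 2*(-12)*(-23))*(-3 + N)) = -14 + 7*((N + 552)*(-3 + N)) = -14 + 7*((552 + N)*(-3 + N)) = -14 + 7*((-3 + N)*(552 + N)) = -14 + 7*(-3 + N)*(552 + N))
R(-4, 4)² + h(64) = 1² + (-11606 + 7*64² + 3843*64) = 1 + (-11606 + 7*4096 + 245952) = 1 + (-11606 + 28672 + 245952) = 1 + 263018 = 263019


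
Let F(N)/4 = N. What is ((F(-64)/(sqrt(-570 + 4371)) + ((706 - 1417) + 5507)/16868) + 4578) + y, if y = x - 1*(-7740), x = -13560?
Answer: -5236315/4217 - 256*sqrt(3801)/3801 ≈ -1245.9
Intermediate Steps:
F(N) = 4*N
y = -5820 (y = -13560 - 1*(-7740) = -13560 + 7740 = -5820)
((F(-64)/(sqrt(-570 + 4371)) + ((706 - 1417) + 5507)/16868) + 4578) + y = (((4*(-64))/(sqrt(-570 + 4371)) + ((706 - 1417) + 5507)/16868) + 4578) - 5820 = ((-256*sqrt(3801)/3801 + (-711 + 5507)*(1/16868)) + 4578) - 5820 = ((-256*sqrt(3801)/3801 + 4796*(1/16868)) + 4578) - 5820 = ((-256*sqrt(3801)/3801 + 1199/4217) + 4578) - 5820 = ((1199/4217 - 256*sqrt(3801)/3801) + 4578) - 5820 = (19306625/4217 - 256*sqrt(3801)/3801) - 5820 = -5236315/4217 - 256*sqrt(3801)/3801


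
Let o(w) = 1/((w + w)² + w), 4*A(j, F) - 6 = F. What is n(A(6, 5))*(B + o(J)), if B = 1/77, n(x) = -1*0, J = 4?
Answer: 0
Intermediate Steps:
A(j, F) = 3/2 + F/4
n(x) = 0
B = 1/77 ≈ 0.012987
o(w) = 1/(w + 4*w²) (o(w) = 1/((2*w)² + w) = 1/(4*w² + w) = 1/(w + 4*w²))
n(A(6, 5))*(B + o(J)) = 0*(1/77 + 1/(4*(1 + 4*4))) = 0*(1/77 + 1/(4*(1 + 16))) = 0*(1/77 + (¼)/17) = 0*(1/77 + (¼)*(1/17)) = 0*(1/77 + 1/68) = 0*(145/5236) = 0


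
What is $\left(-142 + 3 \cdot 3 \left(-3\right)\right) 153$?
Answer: $-25857$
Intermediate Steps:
$\left(-142 + 3 \cdot 3 \left(-3\right)\right) 153 = \left(-142 + 9 \left(-3\right)\right) 153 = \left(-142 - 27\right) 153 = \left(-169\right) 153 = -25857$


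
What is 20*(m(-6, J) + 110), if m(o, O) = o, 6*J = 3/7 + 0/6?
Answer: 2080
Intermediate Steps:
J = 1/14 (J = (3/7 + 0/6)/6 = (3*(⅐) + 0*(⅙))/6 = (3/7 + 0)/6 = (⅙)*(3/7) = 1/14 ≈ 0.071429)
20*(m(-6, J) + 110) = 20*(-6 + 110) = 20*104 = 2080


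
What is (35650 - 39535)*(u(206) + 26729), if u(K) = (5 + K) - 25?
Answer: -104564775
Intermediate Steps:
u(K) = -20 + K
(35650 - 39535)*(u(206) + 26729) = (35650 - 39535)*((-20 + 206) + 26729) = -3885*(186 + 26729) = -3885*26915 = -104564775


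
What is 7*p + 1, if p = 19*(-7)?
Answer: -930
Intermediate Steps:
p = -133
7*p + 1 = 7*(-133) + 1 = -931 + 1 = -930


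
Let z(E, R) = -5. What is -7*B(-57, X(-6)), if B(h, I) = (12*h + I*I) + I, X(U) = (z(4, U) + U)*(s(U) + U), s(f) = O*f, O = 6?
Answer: -1492554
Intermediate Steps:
s(f) = 6*f
X(U) = 7*U*(-5 + U) (X(U) = (-5 + U)*(6*U + U) = (-5 + U)*(7*U) = 7*U*(-5 + U))
B(h, I) = I + I² + 12*h (B(h, I) = (12*h + I²) + I = (I² + 12*h) + I = I + I² + 12*h)
-7*B(-57, X(-6)) = -7*(7*(-6)*(-5 - 6) + (7*(-6)*(-5 - 6))² + 12*(-57)) = -7*(7*(-6)*(-11) + (7*(-6)*(-11))² - 684) = -7*(462 + 462² - 684) = -7*(462 + 213444 - 684) = -7*213222 = -1492554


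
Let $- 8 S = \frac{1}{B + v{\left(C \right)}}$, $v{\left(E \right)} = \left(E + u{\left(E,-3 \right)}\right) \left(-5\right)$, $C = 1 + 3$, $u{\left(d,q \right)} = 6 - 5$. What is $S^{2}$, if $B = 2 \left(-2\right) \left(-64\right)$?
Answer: $\frac{1}{3415104} \approx 2.9282 \cdot 10^{-7}$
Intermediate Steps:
$B = 256$ ($B = \left(-4\right) \left(-64\right) = 256$)
$u{\left(d,q \right)} = 1$
$C = 4$
$v{\left(E \right)} = -5 - 5 E$ ($v{\left(E \right)} = \left(E + 1\right) \left(-5\right) = \left(1 + E\right) \left(-5\right) = -5 - 5 E$)
$S = - \frac{1}{1848}$ ($S = - \frac{1}{8 \left(256 - 25\right)} = - \frac{1}{8 \cdot 231} = \left(- \frac{1}{8}\right) \frac{1}{231} = - \frac{1}{1848} \approx -0.00054113$)
$S^{2} = \left(- \frac{1}{1848}\right)^{2} = \frac{1}{3415104}$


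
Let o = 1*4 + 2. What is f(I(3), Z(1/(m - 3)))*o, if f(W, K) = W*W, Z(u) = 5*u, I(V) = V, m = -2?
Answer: 54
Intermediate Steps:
f(W, K) = W²
o = 6 (o = 4 + 2 = 6)
f(I(3), Z(1/(m - 3)))*o = 3²*6 = 9*6 = 54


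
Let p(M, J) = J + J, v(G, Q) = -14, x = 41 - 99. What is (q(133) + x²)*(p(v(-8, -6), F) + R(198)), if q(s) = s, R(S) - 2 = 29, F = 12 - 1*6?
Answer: 150371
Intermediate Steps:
F = 6 (F = 12 - 6 = 6)
x = -58
R(S) = 31 (R(S) = 2 + 29 = 31)
p(M, J) = 2*J
(q(133) + x²)*(p(v(-8, -6), F) + R(198)) = (133 + (-58)²)*(2*6 + 31) = (133 + 3364)*(12 + 31) = 3497*43 = 150371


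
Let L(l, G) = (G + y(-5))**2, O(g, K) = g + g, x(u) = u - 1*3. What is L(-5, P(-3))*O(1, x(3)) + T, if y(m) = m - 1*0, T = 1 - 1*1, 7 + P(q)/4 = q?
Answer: 4050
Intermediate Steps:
P(q) = -28 + 4*q
T = 0 (T = 1 - 1 = 0)
y(m) = m (y(m) = m + 0 = m)
x(u) = -3 + u (x(u) = u - 3 = -3 + u)
O(g, K) = 2*g
L(l, G) = (-5 + G)**2 (L(l, G) = (G - 5)**2 = (-5 + G)**2)
L(-5, P(-3))*O(1, x(3)) + T = (-5 + (-28 + 4*(-3)))**2*(2*1) + 0 = (-5 + (-28 - 12))**2*2 + 0 = (-5 - 40)**2*2 + 0 = (-45)**2*2 + 0 = 2025*2 + 0 = 4050 + 0 = 4050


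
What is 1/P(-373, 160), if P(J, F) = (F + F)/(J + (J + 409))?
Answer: -337/320 ≈ -1.0531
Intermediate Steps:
P(J, F) = 2*F/(409 + 2*J) (P(J, F) = (2*F)/(J + (409 + J)) = (2*F)/(409 + 2*J) = 2*F/(409 + 2*J))
1/P(-373, 160) = 1/(2*160/(409 + 2*(-373))) = 1/(2*160/(409 - 746)) = 1/(2*160/(-337)) = 1/(2*160*(-1/337)) = 1/(-320/337) = -337/320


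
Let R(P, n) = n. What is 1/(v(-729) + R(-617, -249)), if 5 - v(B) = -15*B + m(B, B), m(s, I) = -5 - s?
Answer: -1/11903 ≈ -8.4012e-5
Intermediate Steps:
v(B) = 10 + 16*B (v(B) = 5 - (-15*B + (-5 - B)) = 5 - (-5 - 16*B) = 5 + (5 + 16*B) = 10 + 16*B)
1/(v(-729) + R(-617, -249)) = 1/((10 + 16*(-729)) - 249) = 1/((10 - 11664) - 249) = 1/(-11654 - 249) = 1/(-11903) = -1/11903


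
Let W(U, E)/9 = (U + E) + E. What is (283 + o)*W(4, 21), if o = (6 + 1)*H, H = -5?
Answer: 102672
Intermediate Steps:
W(U, E) = 9*U + 18*E (W(U, E) = 9*((U + E) + E) = 9*((E + U) + E) = 9*(U + 2*E) = 9*U + 18*E)
o = -35 (o = (6 + 1)*(-5) = 7*(-5) = -35)
(283 + o)*W(4, 21) = (283 - 35)*(9*4 + 18*21) = 248*(36 + 378) = 248*414 = 102672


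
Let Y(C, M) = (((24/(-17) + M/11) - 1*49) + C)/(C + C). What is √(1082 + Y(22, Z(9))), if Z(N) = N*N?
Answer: √37819730/187 ≈ 32.886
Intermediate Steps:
Z(N) = N²
Y(C, M) = (-857/17 + C + M/11)/(2*C) (Y(C, M) = (((24*(-1/17) + M*(1/11)) - 49) + C)/((2*C)) = (((-24/17 + M/11) - 49) + C)*(1/(2*C)) = ((-857/17 + M/11) + C)*(1/(2*C)) = (-857/17 + C + M/11)*(1/(2*C)) = (-857/17 + C + M/11)/(2*C))
√(1082 + Y(22, Z(9))) = √(1082 + (1/374)*(-9427 + 17*9² + 187*22)/22) = √(1082 + (1/374)*(1/22)*(-9427 + 17*81 + 4114)) = √(1082 + (1/374)*(1/22)*(-9427 + 1377 + 4114)) = √(1082 + (1/374)*(1/22)*(-3936)) = √(1082 - 984/2057) = √(2224690/2057) = √37819730/187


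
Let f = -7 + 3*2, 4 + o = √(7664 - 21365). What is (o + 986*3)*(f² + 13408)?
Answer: 39610186 + 13409*I*√13701 ≈ 3.961e+7 + 1.5695e+6*I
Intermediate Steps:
o = -4 + I*√13701 (o = -4 + √(7664 - 21365) = -4 + √(-13701) = -4 + I*√13701 ≈ -4.0 + 117.05*I)
f = -1 (f = -7 + 6 = -1)
(o + 986*3)*(f² + 13408) = ((-4 + I*√13701) + 986*3)*((-1)² + 13408) = ((-4 + I*√13701) + 2958)*(1 + 13408) = (2954 + I*√13701)*13409 = 39610186 + 13409*I*√13701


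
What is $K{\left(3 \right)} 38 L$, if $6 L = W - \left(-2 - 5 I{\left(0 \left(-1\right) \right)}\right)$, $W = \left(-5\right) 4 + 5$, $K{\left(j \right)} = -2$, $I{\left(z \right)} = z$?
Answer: $\frac{494}{3} \approx 164.67$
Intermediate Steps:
$W = -15$ ($W = -20 + 5 = -15$)
$L = - \frac{13}{6}$ ($L = \frac{-15 - \left(-2 - 5 \cdot 0 \left(-1\right)\right)}{6} = \frac{-15 - \left(-2 - 0\right)}{6} = \frac{-15 - \left(-2 + 0\right)}{6} = \frac{-15 - -2}{6} = \frac{-15 + 2}{6} = \frac{1}{6} \left(-13\right) = - \frac{13}{6} \approx -2.1667$)
$K{\left(3 \right)} 38 L = \left(-2\right) 38 \left(- \frac{13}{6}\right) = \left(-76\right) \left(- \frac{13}{6}\right) = \frac{494}{3}$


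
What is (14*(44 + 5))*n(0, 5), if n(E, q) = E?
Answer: 0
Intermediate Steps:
(14*(44 + 5))*n(0, 5) = (14*(44 + 5))*0 = (14*49)*0 = 686*0 = 0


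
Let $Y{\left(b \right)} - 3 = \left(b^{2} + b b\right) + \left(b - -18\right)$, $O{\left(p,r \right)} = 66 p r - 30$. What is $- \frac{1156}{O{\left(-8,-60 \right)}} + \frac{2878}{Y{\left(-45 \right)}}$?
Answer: $\frac{7202887}{10618575} \approx 0.67833$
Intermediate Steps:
$O{\left(p,r \right)} = -30 + 66 p r$ ($O{\left(p,r \right)} = 66 p r - 30 = -30 + 66 p r$)
$Y{\left(b \right)} = 21 + b + 2 b^{2}$ ($Y{\left(b \right)} = 3 + \left(\left(b^{2} + b b\right) + \left(b - -18\right)\right) = 3 + \left(\left(b^{2} + b^{2}\right) + \left(b + 18\right)\right) = 3 + \left(2 b^{2} + \left(18 + b\right)\right) = 3 + \left(18 + b + 2 b^{2}\right) = 21 + b + 2 b^{2}$)
$- \frac{1156}{O{\left(-8,-60 \right)}} + \frac{2878}{Y{\left(-45 \right)}} = - \frac{1156}{-30 + 66 \left(-8\right) \left(-60\right)} + \frac{2878}{21 - 45 + 2 \left(-45\right)^{2}} = - \frac{1156}{-30 + 31680} + \frac{2878}{21 - 45 + 2 \cdot 2025} = - \frac{1156}{31650} + \frac{2878}{21 - 45 + 4050} = \left(-1156\right) \frac{1}{31650} + \frac{2878}{4026} = - \frac{578}{15825} + 2878 \cdot \frac{1}{4026} = - \frac{578}{15825} + \frac{1439}{2013} = \frac{7202887}{10618575}$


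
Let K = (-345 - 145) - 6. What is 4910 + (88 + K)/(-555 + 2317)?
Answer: 4325506/881 ≈ 4909.8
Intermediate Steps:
K = -496 (K = -490 - 6 = -496)
4910 + (88 + K)/(-555 + 2317) = 4910 + (88 - 496)/(-555 + 2317) = 4910 - 408/1762 = 4910 - 408*1/1762 = 4910 - 204/881 = 4325506/881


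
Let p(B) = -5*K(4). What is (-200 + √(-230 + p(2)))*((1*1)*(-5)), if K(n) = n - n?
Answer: 1000 - 5*I*√230 ≈ 1000.0 - 75.829*I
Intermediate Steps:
K(n) = 0
p(B) = 0 (p(B) = -5*0 = 0)
(-200 + √(-230 + p(2)))*((1*1)*(-5)) = (-200 + √(-230 + 0))*((1*1)*(-5)) = (-200 + √(-230))*(1*(-5)) = (-200 + I*√230)*(-5) = 1000 - 5*I*√230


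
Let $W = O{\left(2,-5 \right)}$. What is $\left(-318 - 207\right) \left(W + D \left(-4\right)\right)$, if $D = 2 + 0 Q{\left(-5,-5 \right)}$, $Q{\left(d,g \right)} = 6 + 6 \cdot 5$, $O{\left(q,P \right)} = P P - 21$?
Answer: $2100$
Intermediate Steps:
$O{\left(q,P \right)} = -21 + P^{2}$ ($O{\left(q,P \right)} = P^{2} - 21 = -21 + P^{2}$)
$Q{\left(d,g \right)} = 36$ ($Q{\left(d,g \right)} = 6 + 30 = 36$)
$D = 2$ ($D = 2 + 0 \cdot 36 = 2 + 0 = 2$)
$W = 4$ ($W = -21 + \left(-5\right)^{2} = -21 + 25 = 4$)
$\left(-318 - 207\right) \left(W + D \left(-4\right)\right) = \left(-318 - 207\right) \left(4 + 2 \left(-4\right)\right) = \left(-318 - 207\right) \left(4 - 8\right) = \left(-525\right) \left(-4\right) = 2100$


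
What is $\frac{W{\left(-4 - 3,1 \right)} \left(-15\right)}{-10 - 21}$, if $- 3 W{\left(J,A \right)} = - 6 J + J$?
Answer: $- \frac{175}{31} \approx -5.6452$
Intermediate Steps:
$W{\left(J,A \right)} = \frac{5 J}{3}$ ($W{\left(J,A \right)} = - \frac{- 6 J + J}{3} = - \frac{\left(-5\right) J}{3} = \frac{5 J}{3}$)
$\frac{W{\left(-4 - 3,1 \right)} \left(-15\right)}{-10 - 21} = \frac{\frac{5 \left(-4 - 3\right)}{3} \left(-15\right)}{-10 - 21} = \frac{\frac{5}{3} \left(-7\right) \left(-15\right)}{-31} = \left(- \frac{35}{3}\right) \left(-15\right) \left(- \frac{1}{31}\right) = 175 \left(- \frac{1}{31}\right) = - \frac{175}{31}$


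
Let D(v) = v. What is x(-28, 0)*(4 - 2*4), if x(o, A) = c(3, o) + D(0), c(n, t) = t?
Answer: 112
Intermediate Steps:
x(o, A) = o (x(o, A) = o + 0 = o)
x(-28, 0)*(4 - 2*4) = -28*(4 - 2*4) = -28*(4 - 8) = -28*(-4) = 112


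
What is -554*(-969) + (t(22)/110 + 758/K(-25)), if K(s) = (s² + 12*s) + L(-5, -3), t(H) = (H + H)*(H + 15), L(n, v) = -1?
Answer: 434842943/810 ≈ 5.3684e+5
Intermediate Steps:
t(H) = 2*H*(15 + H) (t(H) = (2*H)*(15 + H) = 2*H*(15 + H))
K(s) = -1 + s² + 12*s (K(s) = (s² + 12*s) - 1 = -1 + s² + 12*s)
-554*(-969) + (t(22)/110 + 758/K(-25)) = -554*(-969) + ((2*22*(15 + 22))/110 + 758/(-1 + (-25)² + 12*(-25))) = 536826 + ((2*22*37)*(1/110) + 758/(-1 + 625 - 300)) = 536826 + (1628*(1/110) + 758/324) = 536826 + (74/5 + 758*(1/324)) = 536826 + (74/5 + 379/162) = 536826 + 13883/810 = 434842943/810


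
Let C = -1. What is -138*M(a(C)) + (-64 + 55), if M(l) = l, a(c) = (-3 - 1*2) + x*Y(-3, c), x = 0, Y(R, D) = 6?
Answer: 681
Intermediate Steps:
a(c) = -5 (a(c) = (-3 - 1*2) + 0*6 = (-3 - 2) + 0 = -5 + 0 = -5)
-138*M(a(C)) + (-64 + 55) = -138*(-5) + (-64 + 55) = 690 - 9 = 681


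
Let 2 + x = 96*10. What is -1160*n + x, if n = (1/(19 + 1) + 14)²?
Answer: -2280289/10 ≈ -2.2803e+5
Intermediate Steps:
x = 958 (x = -2 + 96*10 = -2 + 960 = 958)
n = 78961/400 (n = (1/20 + 14)² = (281/20)² = 78961/400 ≈ 197.40)
-1160*n + x = -1160*78961/400 + 958 = -2289869/10 + 958 = -2280289/10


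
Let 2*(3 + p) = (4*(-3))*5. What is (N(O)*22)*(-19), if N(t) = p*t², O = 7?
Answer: 675906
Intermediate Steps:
p = -33 (p = -3 + ((4*(-3))*5)/2 = -3 + (-12*5)/2 = -3 + (½)*(-60) = -3 - 30 = -33)
N(t) = -33*t²
(N(O)*22)*(-19) = (-33*7²*22)*(-19) = (-33*49*22)*(-19) = -1617*22*(-19) = -35574*(-19) = 675906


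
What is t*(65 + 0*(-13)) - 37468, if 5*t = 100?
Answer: -36168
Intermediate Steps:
t = 20 (t = (1/5)*100 = 20)
t*(65 + 0*(-13)) - 37468 = 20*(65 + 0*(-13)) - 37468 = 20*(65 + 0) - 37468 = 20*65 - 37468 = 1300 - 37468 = -36168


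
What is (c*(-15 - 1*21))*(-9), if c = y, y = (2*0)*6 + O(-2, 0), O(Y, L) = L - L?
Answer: 0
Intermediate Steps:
O(Y, L) = 0
y = 0 (y = (2*0)*6 + 0 = 0*6 + 0 = 0 + 0 = 0)
c = 0
(c*(-15 - 1*21))*(-9) = (0*(-15 - 1*21))*(-9) = (0*(-15 - 21))*(-9) = (0*(-36))*(-9) = 0*(-9) = 0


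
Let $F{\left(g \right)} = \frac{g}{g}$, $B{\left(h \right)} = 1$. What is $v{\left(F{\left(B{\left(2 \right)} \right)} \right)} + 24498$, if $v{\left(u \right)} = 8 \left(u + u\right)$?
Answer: $24514$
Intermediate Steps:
$F{\left(g \right)} = 1$
$v{\left(u \right)} = 16 u$ ($v{\left(u \right)} = 8 \cdot 2 u = 16 u$)
$v{\left(F{\left(B{\left(2 \right)} \right)} \right)} + 24498 = 16 \cdot 1 + 24498 = 16 + 24498 = 24514$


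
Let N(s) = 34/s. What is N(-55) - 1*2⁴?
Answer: -914/55 ≈ -16.618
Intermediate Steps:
N(-55) - 1*2⁴ = 34/(-55) - 1*2⁴ = 34*(-1/55) - 1*16 = -34/55 - 16 = -914/55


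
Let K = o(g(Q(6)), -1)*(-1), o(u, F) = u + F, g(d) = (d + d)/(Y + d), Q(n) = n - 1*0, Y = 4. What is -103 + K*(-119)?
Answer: -396/5 ≈ -79.200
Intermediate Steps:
Q(n) = n (Q(n) = n + 0 = n)
g(d) = 2*d/(4 + d) (g(d) = (d + d)/(4 + d) = (2*d)/(4 + d) = 2*d/(4 + d))
o(u, F) = F + u
K = -⅕ (K = (-1 + 2*6/(4 + 6))*(-1) = (-1 + 2*6/10)*(-1) = (-1 + 2*6*(⅒))*(-1) = (-1 + 6/5)*(-1) = (⅕)*(-1) = -⅕ ≈ -0.20000)
-103 + K*(-119) = -103 - ⅕*(-119) = -103 + 119/5 = -396/5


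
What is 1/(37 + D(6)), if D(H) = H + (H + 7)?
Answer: 1/56 ≈ 0.017857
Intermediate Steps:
D(H) = 7 + 2*H (D(H) = H + (7 + H) = 7 + 2*H)
1/(37 + D(6)) = 1/(37 + (7 + 2*6)) = 1/(37 + (7 + 12)) = 1/(37 + 19) = 1/56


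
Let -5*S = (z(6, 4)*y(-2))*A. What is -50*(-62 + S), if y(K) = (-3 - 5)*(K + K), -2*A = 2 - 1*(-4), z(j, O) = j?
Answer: -2660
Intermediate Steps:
A = -3 (A = -(2 - 1*(-4))/2 = -(2 + 4)/2 = -½*6 = -3)
y(K) = -16*K
S = 576/5 (S = -6*(-16*(-2))*(-3)/5 = -6*32*(-3)/5 = -192*(-3)/5 = -⅕*(-576) = 576/5 ≈ 115.20)
-50*(-62 + S) = -50*(-62 + 576/5) = -50*266/5 = -2660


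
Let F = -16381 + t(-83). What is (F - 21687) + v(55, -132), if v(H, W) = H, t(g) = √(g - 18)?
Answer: -38013 + I*√101 ≈ -38013.0 + 10.05*I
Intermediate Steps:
t(g) = √(-18 + g)
F = -16381 + I*√101 (F = -16381 + √(-18 - 83) = -16381 + √(-101) = -16381 + I*√101 ≈ -16381.0 + 10.05*I)
(F - 21687) + v(55, -132) = ((-16381 + I*√101) - 21687) + 55 = (-38068 + I*√101) + 55 = -38013 + I*√101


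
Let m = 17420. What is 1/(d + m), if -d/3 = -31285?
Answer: 1/111275 ≈ 8.9867e-6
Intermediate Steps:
d = 93855 (d = -3*(-31285) = 93855)
1/(d + m) = 1/(93855 + 17420) = 1/111275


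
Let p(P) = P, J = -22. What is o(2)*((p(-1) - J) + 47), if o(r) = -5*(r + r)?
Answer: -1360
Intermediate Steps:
o(r) = -10*r
o(2)*((p(-1) - J) + 47) = (-10*2)*((-1 - 1*(-22)) + 47) = -20*((-1 + 22) + 47) = -20*(21 + 47) = -20*68 = -1360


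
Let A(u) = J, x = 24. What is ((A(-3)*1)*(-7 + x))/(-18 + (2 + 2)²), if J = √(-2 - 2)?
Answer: -17*I ≈ -17.0*I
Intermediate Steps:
J = 2*I (J = √(-4) = 2*I ≈ 2.0*I)
A(u) = 2*I
((A(-3)*1)*(-7 + x))/(-18 + (2 + 2)²) = (((2*I)*1)*(-7 + 24))/(-18 + (2 + 2)²) = ((2*I)*17)/(-18 + 4²) = (34*I)/(-18 + 16) = (34*I)/(-2) = (34*I)*(-½) = -17*I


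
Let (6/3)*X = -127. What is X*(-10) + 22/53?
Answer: 33677/53 ≈ 635.42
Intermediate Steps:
X = -127/2 (X = (½)*(-127) = -127/2 ≈ -63.500)
X*(-10) + 22/53 = -127/2*(-10) + 22/53 = 635 + 22*(1/53) = 635 + 22/53 = 33677/53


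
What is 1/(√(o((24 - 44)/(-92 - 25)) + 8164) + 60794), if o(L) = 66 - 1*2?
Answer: 30397/1847951104 - 11*√17/1847951104 ≈ 1.6424e-5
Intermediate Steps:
o(L) = 64 (o(L) = 66 - 2 = 64)
1/(√(o((24 - 44)/(-92 - 25)) + 8164) + 60794) = 1/(√(64 + 8164) + 60794) = 1/(√8228 + 60794) = 1/(22*√17 + 60794) = 1/(60794 + 22*√17)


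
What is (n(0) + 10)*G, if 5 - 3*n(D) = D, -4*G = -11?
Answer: 385/12 ≈ 32.083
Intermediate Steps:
G = 11/4 (G = -1/4*(-11) = 11/4 ≈ 2.7500)
n(D) = 5/3 - D/3
(n(0) + 10)*G = ((5/3 - 1/3*0) + 10)*(11/4) = ((5/3 + 0) + 10)*(11/4) = (5/3 + 10)*(11/4) = (35/3)*(11/4) = 385/12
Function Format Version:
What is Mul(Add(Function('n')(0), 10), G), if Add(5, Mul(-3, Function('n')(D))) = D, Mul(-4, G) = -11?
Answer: Rational(385, 12) ≈ 32.083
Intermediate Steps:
G = Rational(11, 4) (G = Mul(Rational(-1, 4), -11) = Rational(11, 4) ≈ 2.7500)
Function('n')(D) = Add(Rational(5, 3), Mul(Rational(-1, 3), D))
Mul(Add(Function('n')(0), 10), G) = Mul(Add(Add(Rational(5, 3), Mul(Rational(-1, 3), 0)), 10), Rational(11, 4)) = Mul(Add(Add(Rational(5, 3), 0), 10), Rational(11, 4)) = Mul(Add(Rational(5, 3), 10), Rational(11, 4)) = Mul(Rational(35, 3), Rational(11, 4)) = Rational(385, 12)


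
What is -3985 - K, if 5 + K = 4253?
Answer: -8233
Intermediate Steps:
K = 4248 (K = -5 + 4253 = 4248)
-3985 - K = -3985 - 1*4248 = -3985 - 4248 = -8233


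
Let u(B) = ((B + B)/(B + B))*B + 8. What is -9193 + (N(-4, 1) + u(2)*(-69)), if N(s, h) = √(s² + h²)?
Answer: -9883 + √17 ≈ -9878.9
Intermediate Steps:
u(B) = 8 + B (u(B) = ((2*B)/((2*B)))*B + 8 = ((2*B)*(1/(2*B)))*B + 8 = 1*B + 8 = B + 8 = 8 + B)
N(s, h) = √(h² + s²)
-9193 + (N(-4, 1) + u(2)*(-69)) = -9193 + (√(1² + (-4)²) + (8 + 2)*(-69)) = -9193 + (√(1 + 16) + 10*(-69)) = -9193 + (√17 - 690) = -9193 + (-690 + √17) = -9883 + √17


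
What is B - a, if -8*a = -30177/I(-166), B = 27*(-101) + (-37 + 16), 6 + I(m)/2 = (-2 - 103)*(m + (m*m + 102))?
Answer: -42306966837/15395552 ≈ -2748.0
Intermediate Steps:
I(m) = -21432 - 210*m - 210*m**2 (I(m) = -12 + 2*((-2 - 103)*(m + (m*m + 102))) = -12 + 2*(-105*(m + (m**2 + 102))) = -12 + 2*(-105*(m + (102 + m**2))) = -12 + 2*(-105*(102 + m + m**2)) = -12 + 2*(-10710 - 105*m - 105*m**2) = -12 + (-21420 - 210*m - 210*m**2) = -21432 - 210*m - 210*m**2)
B = -2748 (B = -2727 - 21 = -2748)
a = -10059/15395552 (a = -(-30177)/(8*(-21432 - 210*(-166) - 210*(-166)**2)) = -(-30177)/(8*(-21432 + 34860 - 210*27556)) = -(-30177)/(8*(-21432 + 34860 - 5786760)) = -(-30177)/(8*(-5773332)) = -(-30177)*(-1)/(8*5773332) = -1/8*10059/1924444 = -10059/15395552 ≈ -0.00065337)
B - a = -2748 - 1*(-10059/15395552) = -2748 + 10059/15395552 = -42306966837/15395552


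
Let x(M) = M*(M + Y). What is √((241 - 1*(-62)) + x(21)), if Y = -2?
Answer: 3*√78 ≈ 26.495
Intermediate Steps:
x(M) = M*(-2 + M) (x(M) = M*(M - 2) = M*(-2 + M))
√((241 - 1*(-62)) + x(21)) = √((241 - 1*(-62)) + 21*(-2 + 21)) = √((241 + 62) + 21*19) = √(303 + 399) = √702 = 3*√78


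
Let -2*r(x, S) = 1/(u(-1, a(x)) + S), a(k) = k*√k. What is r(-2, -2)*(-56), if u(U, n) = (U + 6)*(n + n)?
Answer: 14*I/(-I + 10*√2) ≈ -0.069652 + 0.98502*I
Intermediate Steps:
a(k) = k^(3/2)
u(U, n) = 2*n*(6 + U) (u(U, n) = (6 + U)*(2*n) = 2*n*(6 + U))
r(x, S) = -1/(2*(S + 10*x^(3/2))) (r(x, S) = -1/(2*(2*x^(3/2)*(6 - 1) + S)) = -1/(2*(2*x^(3/2)*5 + S)) = -1/(2*(10*x^(3/2) + S)) = -1/(2*(S + 10*x^(3/2))))
r(-2, -2)*(-56) = -1/(2*(-2) + 20*(-2)^(3/2))*(-56) = -1/(-4 + 20*(-2*I*√2))*(-56) = -1/(-4 - 40*I*√2)*(-56) = 56/(-4 - 40*I*√2)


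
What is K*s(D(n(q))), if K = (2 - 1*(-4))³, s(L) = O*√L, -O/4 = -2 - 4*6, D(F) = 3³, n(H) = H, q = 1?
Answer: 67392*√3 ≈ 1.1673e+5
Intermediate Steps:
D(F) = 27
O = 104 (O = -4*(-2 - 4*6) = -4*(-2 - 24) = -4*(-26) = 104)
s(L) = 104*√L
K = 216 (K = (2 + 4)³ = 6³ = 216)
K*s(D(n(q))) = 216*(104*√27) = 216*(104*(3*√3)) = 216*(312*√3) = 67392*√3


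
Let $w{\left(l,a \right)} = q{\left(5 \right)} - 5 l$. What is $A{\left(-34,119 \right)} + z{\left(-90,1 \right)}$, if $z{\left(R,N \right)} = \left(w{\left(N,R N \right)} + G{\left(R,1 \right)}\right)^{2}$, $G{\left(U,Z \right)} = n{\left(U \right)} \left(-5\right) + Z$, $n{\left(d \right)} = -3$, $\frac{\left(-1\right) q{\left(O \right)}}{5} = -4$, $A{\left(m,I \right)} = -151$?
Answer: $810$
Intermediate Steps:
$q{\left(O \right)} = 20$ ($q{\left(O \right)} = \left(-5\right) \left(-4\right) = 20$)
$w{\left(l,a \right)} = 20 - 5 l$
$G{\left(U,Z \right)} = 15 + Z$ ($G{\left(U,Z \right)} = \left(-3\right) \left(-5\right) + Z = 15 + Z$)
$z{\left(R,N \right)} = \left(36 - 5 N\right)^{2}$ ($z{\left(R,N \right)} = \left(\left(20 - 5 N\right) + \left(15 + 1\right)\right)^{2} = \left(\left(20 - 5 N\right) + 16\right)^{2} = \left(36 - 5 N\right)^{2}$)
$A{\left(-34,119 \right)} + z{\left(-90,1 \right)} = -151 + \left(-36 + 5 \cdot 1\right)^{2} = -151 + \left(-36 + 5\right)^{2} = -151 + \left(-31\right)^{2} = -151 + 961 = 810$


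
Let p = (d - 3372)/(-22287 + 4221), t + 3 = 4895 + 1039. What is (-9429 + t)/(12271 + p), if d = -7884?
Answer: -3510826/12316619 ≈ -0.28505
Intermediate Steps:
t = 5931 (t = -3 + (4895 + 1039) = -3 + 5934 = 5931)
p = 1876/3011 (p = (-7884 - 3372)/(-22287 + 4221) = -11256/(-18066) = -11256*(-1/18066) = 1876/3011 ≈ 0.62305)
(-9429 + t)/(12271 + p) = (-9429 + 5931)/(12271 + 1876/3011) = -3498/36949857/3011 = -3498*3011/36949857 = -3510826/12316619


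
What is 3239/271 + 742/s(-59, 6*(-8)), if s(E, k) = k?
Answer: -22805/6504 ≈ -3.5063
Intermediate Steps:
3239/271 + 742/s(-59, 6*(-8)) = 3239/271 + 742/((6*(-8))) = 3239*(1/271) + 742/(-48) = 3239/271 + 742*(-1/48) = 3239/271 - 371/24 = -22805/6504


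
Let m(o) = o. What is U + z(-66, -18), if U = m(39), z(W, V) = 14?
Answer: 53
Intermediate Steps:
U = 39
U + z(-66, -18) = 39 + 14 = 53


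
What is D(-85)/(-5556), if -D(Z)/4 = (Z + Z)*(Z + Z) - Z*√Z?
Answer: 28900/1389 + 85*I*√85/1389 ≈ 20.806 + 0.56419*I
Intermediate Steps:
D(Z) = -16*Z² + 4*Z^(3/2) (D(Z) = -4*((Z + Z)*(Z + Z) - Z*√Z) = -4*((2*Z)*(2*Z) - Z^(3/2)) = -4*(4*Z² - Z^(3/2)) = -4*(-Z^(3/2) + 4*Z²) = -16*Z² + 4*Z^(3/2))
D(-85)/(-5556) = (-16*(-85)² + 4*(-85)^(3/2))/(-5556) = (-16*7225 + 4*(-85*I*√85))*(-1/5556) = (-115600 - 340*I*√85)*(-1/5556) = 28900/1389 + 85*I*√85/1389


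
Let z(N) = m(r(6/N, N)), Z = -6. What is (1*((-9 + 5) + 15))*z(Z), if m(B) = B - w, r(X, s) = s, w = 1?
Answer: -77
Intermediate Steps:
m(B) = -1 + B (m(B) = B - 1*1 = B - 1 = -1 + B)
z(N) = -1 + N
(1*((-9 + 5) + 15))*z(Z) = (1*((-9 + 5) + 15))*(-1 - 6) = (1*(-4 + 15))*(-7) = (1*11)*(-7) = 11*(-7) = -77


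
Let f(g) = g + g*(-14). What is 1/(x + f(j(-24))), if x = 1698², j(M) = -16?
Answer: 1/2883412 ≈ 3.4681e-7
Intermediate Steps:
f(g) = -13*g (f(g) = g - 14*g = -13*g)
x = 2883204
1/(x + f(j(-24))) = 1/(2883204 - 13*(-16)) = 1/(2883204 + 208) = 1/2883412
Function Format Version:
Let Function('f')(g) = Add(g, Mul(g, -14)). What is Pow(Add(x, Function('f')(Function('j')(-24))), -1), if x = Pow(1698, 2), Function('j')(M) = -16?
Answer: Rational(1, 2883412) ≈ 3.4681e-7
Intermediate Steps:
Function('f')(g) = Mul(-13, g) (Function('f')(g) = Add(g, Mul(-14, g)) = Mul(-13, g))
x = 2883204
Pow(Add(x, Function('f')(Function('j')(-24))), -1) = Pow(Add(2883204, Mul(-13, -16)), -1) = Pow(Add(2883204, 208), -1) = Pow(2883412, -1) = Rational(1, 2883412)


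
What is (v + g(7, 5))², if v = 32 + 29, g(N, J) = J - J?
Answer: 3721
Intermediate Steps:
g(N, J) = 0
v = 61
(v + g(7, 5))² = (61 + 0)² = 61² = 3721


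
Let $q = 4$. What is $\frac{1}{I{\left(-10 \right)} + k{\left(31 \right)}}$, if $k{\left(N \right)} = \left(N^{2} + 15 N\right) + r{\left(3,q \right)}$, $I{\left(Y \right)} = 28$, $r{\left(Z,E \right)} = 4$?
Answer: $\frac{1}{1458} \approx 0.00068587$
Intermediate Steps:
$k{\left(N \right)} = 4 + N^{2} + 15 N$ ($k{\left(N \right)} = \left(N^{2} + 15 N\right) + 4 = 4 + N^{2} + 15 N$)
$\frac{1}{I{\left(-10 \right)} + k{\left(31 \right)}} = \frac{1}{28 + \left(4 + 31^{2} + 15 \cdot 31\right)} = \frac{1}{28 + \left(4 + 961 + 465\right)} = \frac{1}{28 + 1430} = \frac{1}{1458}$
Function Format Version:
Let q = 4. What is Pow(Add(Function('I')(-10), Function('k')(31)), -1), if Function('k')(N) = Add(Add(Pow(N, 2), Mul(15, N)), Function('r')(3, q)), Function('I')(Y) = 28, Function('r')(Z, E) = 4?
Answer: Rational(1, 1458) ≈ 0.00068587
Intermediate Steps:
Function('k')(N) = Add(4, Pow(N, 2), Mul(15, N)) (Function('k')(N) = Add(Add(Pow(N, 2), Mul(15, N)), 4) = Add(4, Pow(N, 2), Mul(15, N)))
Pow(Add(Function('I')(-10), Function('k')(31)), -1) = Pow(Add(28, Add(4, Pow(31, 2), Mul(15, 31))), -1) = Pow(Add(28, Add(4, 961, 465)), -1) = Pow(Add(28, 1430), -1) = Pow(1458, -1) = Rational(1, 1458)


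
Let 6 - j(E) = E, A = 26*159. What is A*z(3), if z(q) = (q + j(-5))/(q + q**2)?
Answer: 4823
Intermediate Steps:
A = 4134
j(E) = 6 - E
z(q) = (11 + q)/(q + q**2) (z(q) = (q + (6 - 1*(-5)))/(q + q**2) = (q + (6 + 5))/(q + q**2) = (q + 11)/(q + q**2) = (11 + q)/(q + q**2))
A*z(3) = 4134*((11 + 3)/(3*(1 + 3))) = 4134*((1/3)*14/4) = 4134*((1/3)*(1/4)*14) = 4134*(7/6) = 4823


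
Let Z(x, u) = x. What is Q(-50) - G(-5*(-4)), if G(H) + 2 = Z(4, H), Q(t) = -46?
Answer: -48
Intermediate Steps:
G(H) = 2 (G(H) = -2 + 4 = 2)
Q(-50) - G(-5*(-4)) = -46 - 1*2 = -46 - 2 = -48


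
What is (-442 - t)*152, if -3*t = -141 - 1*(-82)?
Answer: -210520/3 ≈ -70173.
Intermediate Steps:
t = 59/3 (t = -(-141 - 1*(-82))/3 = -(-141 + 82)/3 = -⅓*(-59) = 59/3 ≈ 19.667)
(-442 - t)*152 = (-442 - 1*59/3)*152 = (-442 - 59/3)*152 = -1385/3*152 = -210520/3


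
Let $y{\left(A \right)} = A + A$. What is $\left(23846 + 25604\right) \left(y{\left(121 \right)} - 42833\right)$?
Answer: $-2106124950$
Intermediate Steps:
$y{\left(A \right)} = 2 A$
$\left(23846 + 25604\right) \left(y{\left(121 \right)} - 42833\right) = \left(23846 + 25604\right) \left(2 \cdot 121 - 42833\right) = 49450 \left(242 - 42833\right) = 49450 \left(-42591\right) = -2106124950$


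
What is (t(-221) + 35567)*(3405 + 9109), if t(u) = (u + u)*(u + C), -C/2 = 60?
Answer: 2331220546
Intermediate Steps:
C = -120 (C = -2*60 = -120)
t(u) = 2*u*(-120 + u) (t(u) = (u + u)*(u - 120) = (2*u)*(-120 + u) = 2*u*(-120 + u))
(t(-221) + 35567)*(3405 + 9109) = (2*(-221)*(-120 - 221) + 35567)*(3405 + 9109) = (2*(-221)*(-341) + 35567)*12514 = (150722 + 35567)*12514 = 186289*12514 = 2331220546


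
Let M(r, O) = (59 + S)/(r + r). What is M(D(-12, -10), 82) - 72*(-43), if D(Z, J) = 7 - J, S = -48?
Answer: 105275/34 ≈ 3096.3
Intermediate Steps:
M(r, O) = 11/(2*r) (M(r, O) = (59 - 48)/(r + r) = 11/((2*r)) = 11*(1/(2*r)) = 11/(2*r))
M(D(-12, -10), 82) - 72*(-43) = 11/(2*(7 - 1*(-10))) - 72*(-43) = 11/(2*(7 + 10)) - 1*(-3096) = (11/2)/17 + 3096 = (11/2)*(1/17) + 3096 = 11/34 + 3096 = 105275/34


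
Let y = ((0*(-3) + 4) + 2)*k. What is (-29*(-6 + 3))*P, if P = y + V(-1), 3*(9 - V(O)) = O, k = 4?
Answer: 2900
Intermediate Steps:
V(O) = 9 - O/3
y = 24 (y = ((0*(-3) + 4) + 2)*4 = ((0 + 4) + 2)*4 = (4 + 2)*4 = 6*4 = 24)
P = 100/3 (P = 24 + (9 - ⅓*(-1)) = 24 + (9 + ⅓) = 24 + 28/3 = 100/3 ≈ 33.333)
(-29*(-6 + 3))*P = -29*(-6 + 3)*(100/3) = -29*(-3)*(100/3) = 87*(100/3) = 2900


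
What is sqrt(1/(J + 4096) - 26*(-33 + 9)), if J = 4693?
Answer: sqrt(48201837893)/8789 ≈ 24.980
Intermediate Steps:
sqrt(1/(J + 4096) - 26*(-33 + 9)) = sqrt(1/(4693 + 4096) - 26*(-33 + 9)) = sqrt(1/8789 - 26*(-24)) = sqrt(1/8789 + 624) = sqrt(5484337/8789) = sqrt(48201837893)/8789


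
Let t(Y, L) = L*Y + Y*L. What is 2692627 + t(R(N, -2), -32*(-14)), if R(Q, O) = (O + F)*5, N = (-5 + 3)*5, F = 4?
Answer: 2701587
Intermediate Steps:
N = -10 (N = -2*5 = -10)
R(Q, O) = 20 + 5*O (R(Q, O) = (O + 4)*5 = (4 + O)*5 = 20 + 5*O)
t(Y, L) = 2*L*Y (t(Y, L) = L*Y + L*Y = 2*L*Y)
2692627 + t(R(N, -2), -32*(-14)) = 2692627 + 2*(-32*(-14))*(20 + 5*(-2)) = 2692627 + 2*448*(20 - 10) = 2692627 + 2*448*10 = 2692627 + 8960 = 2701587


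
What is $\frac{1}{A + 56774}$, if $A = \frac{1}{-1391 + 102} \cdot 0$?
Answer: $\frac{1}{56774} \approx 1.7614 \cdot 10^{-5}$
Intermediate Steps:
$A = 0$ ($A = \frac{1}{-1289} \cdot 0 = \left(- \frac{1}{1289}\right) 0 = 0$)
$\frac{1}{A + 56774} = \frac{1}{0 + 56774} = \frac{1}{56774}$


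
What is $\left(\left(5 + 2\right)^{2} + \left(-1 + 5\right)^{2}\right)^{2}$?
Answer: $4225$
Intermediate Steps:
$\left(\left(5 + 2\right)^{2} + \left(-1 + 5\right)^{2}\right)^{2} = \left(7^{2} + 4^{2}\right)^{2} = \left(49 + 16\right)^{2} = 65^{2} = 4225$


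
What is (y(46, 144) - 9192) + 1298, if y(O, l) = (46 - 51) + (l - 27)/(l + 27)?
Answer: -150068/19 ≈ -7898.3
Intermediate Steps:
y(O, l) = -5 + (-27 + l)/(27 + l)
(y(46, 144) - 9192) + 1298 = (2*(-81 - 2*144)/(27 + 144) - 9192) + 1298 = (2*(-81 - 288)/171 - 9192) + 1298 = (2*(1/171)*(-369) - 9192) + 1298 = (-82/19 - 9192) + 1298 = -174730/19 + 1298 = -150068/19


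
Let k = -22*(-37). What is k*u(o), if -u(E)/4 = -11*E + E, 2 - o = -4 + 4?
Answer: 65120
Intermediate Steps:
o = 2 (o = 2 - (-4 + 4) = 2 - 1*0 = 2 + 0 = 2)
u(E) = 40*E (u(E) = -4*(-11*E + E) = -(-40)*E = 40*E)
k = 814
k*u(o) = 814*(40*2) = 814*80 = 65120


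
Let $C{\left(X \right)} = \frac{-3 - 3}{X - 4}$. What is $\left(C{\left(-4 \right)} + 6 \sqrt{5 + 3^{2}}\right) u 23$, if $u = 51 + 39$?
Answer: $\frac{3105}{2} + 12420 \sqrt{14} \approx 48024.0$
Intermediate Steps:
$C{\left(X \right)} = - \frac{6}{-4 + X}$
$u = 90$
$\left(C{\left(-4 \right)} + 6 \sqrt{5 + 3^{2}}\right) u 23 = \left(- \frac{6}{-4 - 4} + 6 \sqrt{5 + 3^{2}}\right) 90 \cdot 23 = \left(- \frac{6}{-8} + 6 \sqrt{5 + 9}\right) 90 \cdot 23 = \left(\left(-6\right) \left(- \frac{1}{8}\right) + 6 \sqrt{14}\right) 90 \cdot 23 = \left(\frac{3}{4} + 6 \sqrt{14}\right) 90 \cdot 23 = \left(\frac{135}{2} + 540 \sqrt{14}\right) 23 = \frac{3105}{2} + 12420 \sqrt{14}$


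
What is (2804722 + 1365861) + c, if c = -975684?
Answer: 3194899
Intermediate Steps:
(2804722 + 1365861) + c = (2804722 + 1365861) - 975684 = 4170583 - 975684 = 3194899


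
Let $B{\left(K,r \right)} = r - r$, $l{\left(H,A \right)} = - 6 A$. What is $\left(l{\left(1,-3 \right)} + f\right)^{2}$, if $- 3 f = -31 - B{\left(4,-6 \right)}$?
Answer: $\frac{7225}{9} \approx 802.78$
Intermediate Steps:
$B{\left(K,r \right)} = 0$
$f = \frac{31}{3}$ ($f = - \frac{-31 - 0}{3} = - \frac{-31 + 0}{3} = \left(- \frac{1}{3}\right) \left(-31\right) = \frac{31}{3} \approx 10.333$)
$\left(l{\left(1,-3 \right)} + f\right)^{2} = \left(\left(-6\right) \left(-3\right) + \frac{31}{3}\right)^{2} = \left(18 + \frac{31}{3}\right)^{2} = \left(\frac{85}{3}\right)^{2} = \frac{7225}{9}$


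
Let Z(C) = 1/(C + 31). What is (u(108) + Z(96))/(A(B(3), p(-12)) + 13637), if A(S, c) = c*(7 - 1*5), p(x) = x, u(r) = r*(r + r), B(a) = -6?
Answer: 2962657/1728851 ≈ 1.7137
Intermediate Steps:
Z(C) = 1/(31 + C)
u(r) = 2*r² (u(r) = r*(2*r) = 2*r²)
A(S, c) = 2*c (A(S, c) = c*(7 - 5) = c*2 = 2*c)
(u(108) + Z(96))/(A(B(3), p(-12)) + 13637) = (2*108² + 1/(31 + 96))/(2*(-12) + 13637) = (2*11664 + 1/127)/(-24 + 13637) = (23328 + 1/127)/13613 = (2962657/127)*(1/13613) = 2962657/1728851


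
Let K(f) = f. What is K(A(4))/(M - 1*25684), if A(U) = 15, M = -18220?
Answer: -15/43904 ≈ -0.00034165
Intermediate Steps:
K(A(4))/(M - 1*25684) = 15/(-18220 - 1*25684) = 15/(-18220 - 25684) = 15/(-43904) = 15*(-1/43904) = -15/43904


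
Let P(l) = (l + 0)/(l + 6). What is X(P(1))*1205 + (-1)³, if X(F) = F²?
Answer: 1156/49 ≈ 23.592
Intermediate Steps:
P(l) = l/(6 + l)
X(P(1))*1205 + (-1)³ = (1/(6 + 1))²*1205 + (-1)³ = (1/7)²*1205 - 1 = (1*(⅐))²*1205 - 1 = (⅐)²*1205 - 1 = (1/49)*1205 - 1 = 1205/49 - 1 = 1156/49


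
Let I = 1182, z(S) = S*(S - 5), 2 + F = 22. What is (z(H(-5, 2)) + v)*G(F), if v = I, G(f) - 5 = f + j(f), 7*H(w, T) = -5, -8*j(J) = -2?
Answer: 2934959/98 ≈ 29949.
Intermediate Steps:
F = 20 (F = -2 + 22 = 20)
j(J) = ¼ (j(J) = -⅛*(-2) = ¼)
H(w, T) = -5/7 (H(w, T) = (⅐)*(-5) = -5/7)
z(S) = S*(-5 + S)
G(f) = 21/4 + f (G(f) = 5 + (f + ¼) = 5 + (¼ + f) = 21/4 + f)
v = 1182
(z(H(-5, 2)) + v)*G(F) = (-5*(-5 - 5/7)/7 + 1182)*(21/4 + 20) = (-5/7*(-40/7) + 1182)*(101/4) = (200/49 + 1182)*(101/4) = (58118/49)*(101/4) = 2934959/98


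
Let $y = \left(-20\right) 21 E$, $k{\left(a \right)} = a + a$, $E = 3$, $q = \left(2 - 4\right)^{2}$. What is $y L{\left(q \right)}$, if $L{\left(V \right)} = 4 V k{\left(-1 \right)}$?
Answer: $40320$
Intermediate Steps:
$q = 4$ ($q = \left(-2\right)^{2} = 4$)
$k{\left(a \right)} = 2 a$
$y = -1260$ ($y = \left(-20\right) 21 \cdot 3 = \left(-420\right) 3 = -1260$)
$L{\left(V \right)} = - 8 V$ ($L{\left(V \right)} = 4 V 2 \left(-1\right) = 4 V \left(-2\right) = - 8 V$)
$y L{\left(q \right)} = - 1260 \left(\left(-8\right) 4\right) = \left(-1260\right) \left(-32\right) = 40320$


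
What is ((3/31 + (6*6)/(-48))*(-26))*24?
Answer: 12636/31 ≈ 407.61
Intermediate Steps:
((3/31 + (6*6)/(-48))*(-26))*24 = ((3*(1/31) + 36*(-1/48))*(-26))*24 = ((3/31 - ¾)*(-26))*24 = -81/124*(-26)*24 = (1053/62)*24 = 12636/31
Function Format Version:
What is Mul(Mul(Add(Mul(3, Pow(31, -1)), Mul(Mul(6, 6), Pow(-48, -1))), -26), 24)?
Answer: Rational(12636, 31) ≈ 407.61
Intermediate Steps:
Mul(Mul(Add(Mul(3, Pow(31, -1)), Mul(Mul(6, 6), Pow(-48, -1))), -26), 24) = Mul(Mul(Add(Mul(3, Rational(1, 31)), Mul(36, Rational(-1, 48))), -26), 24) = Mul(Mul(Add(Rational(3, 31), Rational(-3, 4)), -26), 24) = Mul(Mul(Rational(-81, 124), -26), 24) = Mul(Rational(1053, 62), 24) = Rational(12636, 31)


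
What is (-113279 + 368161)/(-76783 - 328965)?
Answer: -127441/202874 ≈ -0.62818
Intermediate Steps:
(-113279 + 368161)/(-76783 - 328965) = 254882/(-405748) = 254882*(-1/405748) = -127441/202874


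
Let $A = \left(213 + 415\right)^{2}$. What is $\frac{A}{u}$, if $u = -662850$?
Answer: $- \frac{197192}{331425} \approx -0.59498$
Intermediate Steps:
$A = 394384$ ($A = 628^{2} = 394384$)
$\frac{A}{u} = \frac{394384}{-662850} = 394384 \left(- \frac{1}{662850}\right) = - \frac{197192}{331425}$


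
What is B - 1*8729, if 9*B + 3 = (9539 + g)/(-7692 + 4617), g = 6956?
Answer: -48320159/5535 ≈ -8729.9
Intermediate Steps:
B = -5144/5535 (B = -⅓ + ((9539 + 6956)/(-7692 + 4617))/9 = -⅓ + (16495/(-3075))/9 = -⅓ + (16495*(-1/3075))/9 = -⅓ + (⅑)*(-3299/615) = -⅓ - 3299/5535 = -5144/5535 ≈ -0.92936)
B - 1*8729 = -5144/5535 - 1*8729 = -5144/5535 - 8729 = -48320159/5535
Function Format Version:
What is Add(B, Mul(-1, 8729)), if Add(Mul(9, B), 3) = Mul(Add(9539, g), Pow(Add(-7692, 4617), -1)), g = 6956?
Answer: Rational(-48320159, 5535) ≈ -8729.9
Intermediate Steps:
B = Rational(-5144, 5535) (B = Add(Rational(-1, 3), Mul(Rational(1, 9), Mul(Add(9539, 6956), Pow(Add(-7692, 4617), -1)))) = Add(Rational(-1, 3), Mul(Rational(1, 9), Mul(16495, Pow(-3075, -1)))) = Add(Rational(-1, 3), Mul(Rational(1, 9), Mul(16495, Rational(-1, 3075)))) = Add(Rational(-1, 3), Mul(Rational(1, 9), Rational(-3299, 615))) = Add(Rational(-1, 3), Rational(-3299, 5535)) = Rational(-5144, 5535) ≈ -0.92936)
Add(B, Mul(-1, 8729)) = Add(Rational(-5144, 5535), Mul(-1, 8729)) = Add(Rational(-5144, 5535), -8729) = Rational(-48320159, 5535)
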